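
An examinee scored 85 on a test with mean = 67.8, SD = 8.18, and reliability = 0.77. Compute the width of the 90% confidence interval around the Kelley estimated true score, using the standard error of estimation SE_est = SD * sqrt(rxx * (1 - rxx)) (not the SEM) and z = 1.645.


True score estimate = 0.77*85 + 0.23*67.8 = 81.044
SE_est = SD * sqrt(rxx * (1 - rxx)) = 8.18 * sqrt(0.77 * 0.23) = 8.18 * sqrt(0.1771) = 3.44241
CI = T_est +/- z * SE_est, so width = 2 * z * SE_est = 2 * 1.645 * 3.44241
Width = 11.3255

11.3255


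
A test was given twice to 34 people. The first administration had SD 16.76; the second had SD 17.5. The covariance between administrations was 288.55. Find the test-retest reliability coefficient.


r = cov(X,Y) / (SD_X * SD_Y)
r = 288.55 / (16.76 * 17.5)
r = 288.55 / 293.3
r = 0.9838

0.9838


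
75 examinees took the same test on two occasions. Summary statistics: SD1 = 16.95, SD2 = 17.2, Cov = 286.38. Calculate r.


r = cov(X,Y) / (SD_X * SD_Y)
r = 286.38 / (16.95 * 17.2)
r = 286.38 / 291.54
r = 0.9823

0.9823


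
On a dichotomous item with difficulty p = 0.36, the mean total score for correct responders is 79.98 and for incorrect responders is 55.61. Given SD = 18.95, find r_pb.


q = 1 - p = 0.64
rpb = ((M1 - M0) / SD) * sqrt(p * q)
rpb = ((79.98 - 55.61) / 18.95) * sqrt(0.36 * 0.64)
rpb = 0.6173

0.6173


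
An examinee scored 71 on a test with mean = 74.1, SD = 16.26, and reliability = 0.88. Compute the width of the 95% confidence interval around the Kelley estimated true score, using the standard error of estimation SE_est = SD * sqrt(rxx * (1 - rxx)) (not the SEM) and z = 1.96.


True score estimate = 0.88*71 + 0.12*74.1 = 71.372
SE_est = SD * sqrt(rxx * (1 - rxx)) = 16.26 * sqrt(0.88 * 0.12) = 16.26 * sqrt(0.1056) = 5.283875
CI = T_est +/- z * SE_est, so width = 2 * z * SE_est = 2 * 1.96 * 5.283875
Width = 20.7128

20.7128


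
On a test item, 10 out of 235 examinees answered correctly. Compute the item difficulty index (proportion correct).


Item difficulty p = number correct / total examinees
p = 10 / 235
p = 0.0426

0.0426


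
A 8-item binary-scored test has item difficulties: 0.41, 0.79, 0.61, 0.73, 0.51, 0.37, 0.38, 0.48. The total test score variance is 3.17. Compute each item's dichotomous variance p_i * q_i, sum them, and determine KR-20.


For each item, compute p_i * q_i:
  Item 1: 0.41 * 0.59 = 0.2419
  Item 2: 0.79 * 0.21 = 0.1659
  Item 3: 0.61 * 0.39 = 0.2379
  Item 4: 0.73 * 0.27 = 0.1971
  Item 5: 0.51 * 0.49 = 0.2499
  Item 6: 0.37 * 0.63 = 0.2331
  Item 7: 0.38 * 0.62 = 0.2356
  Item 8: 0.48 * 0.52 = 0.2496
Sum(p_i * q_i) = 0.2419 + 0.1659 + 0.2379 + 0.1971 + 0.2499 + 0.2331 + 0.2356 + 0.2496 = 1.811
KR-20 = (k/(k-1)) * (1 - Sum(p_i*q_i) / Var_total)
= (8/7) * (1 - 1.811/3.17)
= 1.1429 * 0.4287
KR-20 = 0.49

0.49


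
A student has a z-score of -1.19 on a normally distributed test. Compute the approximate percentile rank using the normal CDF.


CDF(z) = 0.5 * (1 + erf(z/sqrt(2)))
erf(-0.8415) = -0.766
CDF = 0.117
Percentile rank = 0.117 * 100 = 11.7

11.7


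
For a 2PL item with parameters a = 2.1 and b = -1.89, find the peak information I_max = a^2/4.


For 2PL, max info at theta = b = -1.89
I_max = a^2 / 4 = 2.1^2 / 4
= 4.41 / 4
I_max = 1.1025

1.1025


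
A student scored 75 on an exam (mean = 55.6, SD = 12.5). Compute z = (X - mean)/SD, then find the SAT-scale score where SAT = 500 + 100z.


z = (X - mean) / SD = (75 - 55.6) / 12.5
z = 19.4 / 12.5
z = 1.552
SAT-scale = SAT = 500 + 100z
Carry z at full precision (z = 19.4 / 12.5) into the conversion:
SAT-scale = 500 + 100 * (19.4 / 12.5) = 500 + 1940 / 12.5
SAT-scale = 500 + 155.2
SAT-scale = 655.2

655.2


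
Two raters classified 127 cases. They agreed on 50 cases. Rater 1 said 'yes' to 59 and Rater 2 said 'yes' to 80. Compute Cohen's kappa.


P_o = 50/127 = 0.393701
P_e = (59*80 + 68*47) / 16129 = 0.490793
kappa = (P_o - P_e) / (1 - P_e)
kappa = (0.393701 - 0.490793) / (1 - 0.490793)
kappa = -0.1907

-0.1907


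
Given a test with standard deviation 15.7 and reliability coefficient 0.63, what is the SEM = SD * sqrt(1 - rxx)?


SEM = SD * sqrt(1 - rxx)
SEM = 15.7 * sqrt(1 - 0.63)
SEM = 15.7 * sqrt(0.37) = 15.7 * 0.608276
SEM = 9.5499

9.5499


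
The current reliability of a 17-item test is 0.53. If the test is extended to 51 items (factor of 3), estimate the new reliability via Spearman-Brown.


r_new = (n * rxx) / (1 + (n-1) * rxx)
r_new = (3 * 0.53) / (1 + 2 * 0.53)
r_new = 1.59 / 2.06
r_new = 0.7718

0.7718


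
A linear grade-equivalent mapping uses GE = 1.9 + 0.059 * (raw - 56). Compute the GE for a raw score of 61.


raw - median = 61 - 56 = 5
slope * diff = 0.059 * 5 = 0.295
GE = 1.9 + 0.295
GE = 2.195

2.195


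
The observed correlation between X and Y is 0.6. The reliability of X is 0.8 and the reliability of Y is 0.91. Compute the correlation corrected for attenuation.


r_corrected = rxy / sqrt(rxx * ryy)
= 0.6 / sqrt(0.8 * 0.91)
= 0.6 / sqrt(0.728)
= 0.6 / 0.853229
r_corrected = 0.7032

0.7032


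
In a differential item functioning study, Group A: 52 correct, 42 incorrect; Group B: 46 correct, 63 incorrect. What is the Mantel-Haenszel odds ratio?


Odds_A = 52/42 = 1.2381
Odds_B = 46/63 = 0.7302
OR = Odds_A / Odds_B = 1.2381 / 0.7302
Exactly, OR = (52 * 63) / (42 * 46) = 3276 / 1932
OR = 1.6957

1.6957


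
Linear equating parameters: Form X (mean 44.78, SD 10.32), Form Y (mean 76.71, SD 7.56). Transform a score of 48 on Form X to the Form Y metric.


slope = SD_Y / SD_X = 7.56 / 10.32 ~ 0.7326
intercept = mean_Y - slope * mean_X = 76.71 - (7.56 / 10.32) * 44.78 ~ 43.906
Y = slope * X + intercept. To avoid rounding drift from the rounded slope/intercept, evaluate the equivalent form Y = mean_Y + SD_Y * (X - mean_X) / SD_X at full precision:
Y = 76.71 + 7.56 * (48 - 44.78) / 10.32
Y = 76.71 + 7.56 * 3.22 / 10.32
Y = 76.71 + 24.3432 / 10.32
Y = 76.71 + 2.3588
Y = 79.0688

79.0688


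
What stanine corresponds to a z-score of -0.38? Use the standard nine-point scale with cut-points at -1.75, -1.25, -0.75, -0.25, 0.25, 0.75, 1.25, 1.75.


Stanine boundaries: [-1.75, -1.25, -0.75, -0.25, 0.25, 0.75, 1.25, 1.75]
z = -0.38
Check each boundary:
  z >= -1.75 -> could be stanine 2
  z >= -1.25 -> could be stanine 3
  z >= -0.75 -> could be stanine 4
  z < -0.25
  z < 0.25
  z < 0.75
  z < 1.25
  z < 1.75
Highest qualifying boundary gives stanine = 4

4


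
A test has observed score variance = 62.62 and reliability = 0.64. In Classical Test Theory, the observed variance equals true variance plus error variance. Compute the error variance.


var_true = rxx * var_obs = 0.64 * 62.62 = 40.0768
var_error = var_obs - var_true
var_error = 62.62 - 40.0768
var_error = 22.5432

22.5432


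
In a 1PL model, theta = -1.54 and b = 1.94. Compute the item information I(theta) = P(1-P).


P = 1/(1+exp(-(-1.54-1.94))) = 0.0299
I = P*(1-P) = 0.0299 * 0.9701
I = 0.029

0.029


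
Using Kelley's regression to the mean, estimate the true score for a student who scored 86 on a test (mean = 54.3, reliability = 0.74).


T_est = rxx * X + (1 - rxx) * mean
T_est = 0.74 * 86 + 0.26 * 54.3
T_est = 63.64 + 14.118
T_est = 77.758

77.758


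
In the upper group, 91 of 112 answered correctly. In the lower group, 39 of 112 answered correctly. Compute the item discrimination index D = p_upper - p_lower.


p_upper = 91/112 = 0.8125
p_lower = 39/112 = 0.3482
D = 0.8125 - 0.3482 = 0.4643

0.4643


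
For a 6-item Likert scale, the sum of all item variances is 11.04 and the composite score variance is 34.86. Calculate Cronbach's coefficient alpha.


alpha = (k/(k-1)) * (1 - sum(si^2)/s_total^2)
= (6/5) * (1 - 11.04/34.86)
alpha = 0.82

0.82


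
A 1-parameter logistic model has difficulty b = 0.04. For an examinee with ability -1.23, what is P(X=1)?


theta - b = -1.23 - 0.04 = -1.27
exp(-(theta - b)) = exp(1.27) = 3.5609
P = 1 / (1 + 3.5609)
P = 0.2193

0.2193


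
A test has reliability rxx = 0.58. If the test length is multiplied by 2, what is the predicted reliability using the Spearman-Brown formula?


r_new = (n * rxx) / (1 + (n-1) * rxx)
r_new = (2 * 0.58) / (1 + 1 * 0.58)
r_new = 1.16 / 1.58
r_new = 0.7342

0.7342


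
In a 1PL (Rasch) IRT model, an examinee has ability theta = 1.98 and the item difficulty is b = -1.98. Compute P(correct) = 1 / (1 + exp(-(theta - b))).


theta - b = 1.98 - -1.98 = 3.96
exp(-(theta - b)) = exp(-3.96) = 0.0191
P = 1 / (1 + 0.0191)
P = 0.9813

0.9813


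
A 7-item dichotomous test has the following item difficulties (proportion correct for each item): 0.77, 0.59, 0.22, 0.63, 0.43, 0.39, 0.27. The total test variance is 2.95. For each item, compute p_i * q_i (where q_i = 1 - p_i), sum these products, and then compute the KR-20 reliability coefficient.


For each item, compute p_i * q_i:
  Item 1: 0.77 * 0.23 = 0.1771
  Item 2: 0.59 * 0.41 = 0.2419
  Item 3: 0.22 * 0.78 = 0.1716
  Item 4: 0.63 * 0.37 = 0.2331
  Item 5: 0.43 * 0.57 = 0.2451
  Item 6: 0.39 * 0.61 = 0.2379
  Item 7: 0.27 * 0.73 = 0.1971
Sum(p_i * q_i) = 0.1771 + 0.2419 + 0.1716 + 0.2331 + 0.2451 + 0.2379 + 0.1971 = 1.5038
KR-20 = (k/(k-1)) * (1 - Sum(p_i*q_i) / Var_total)
= (7/6) * (1 - 1.5038/2.95)
= 1.1667 * 0.4902
KR-20 = 0.5719

0.5719


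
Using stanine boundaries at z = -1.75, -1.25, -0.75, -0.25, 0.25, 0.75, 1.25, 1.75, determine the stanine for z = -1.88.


Stanine boundaries: [-1.75, -1.25, -0.75, -0.25, 0.25, 0.75, 1.25, 1.75]
z = -1.88
Check each boundary:
  z < -1.75
  z < -1.25
  z < -0.75
  z < -0.25
  z < 0.25
  z < 0.75
  z < 1.25
  z < 1.75
Highest qualifying boundary gives stanine = 1

1


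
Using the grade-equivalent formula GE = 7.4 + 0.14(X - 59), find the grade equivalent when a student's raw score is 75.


raw - median = 75 - 59 = 16
slope * diff = 0.14 * 16 = 2.24
GE = 7.4 + 2.24
GE = 9.64

9.64


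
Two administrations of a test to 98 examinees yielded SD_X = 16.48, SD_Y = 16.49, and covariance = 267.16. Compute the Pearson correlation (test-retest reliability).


r = cov(X,Y) / (SD_X * SD_Y)
r = 267.16 / (16.48 * 16.49)
r = 267.16 / 271.7552
r = 0.9831

0.9831


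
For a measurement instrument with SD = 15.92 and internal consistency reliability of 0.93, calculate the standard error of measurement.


SEM = SD * sqrt(1 - rxx)
SEM = 15.92 * sqrt(1 - 0.93)
SEM = 15.92 * sqrt(0.07) = 15.92 * 0.264575
SEM = 4.212

4.212


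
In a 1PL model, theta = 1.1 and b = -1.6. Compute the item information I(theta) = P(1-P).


P = 1/(1+exp(-(1.1--1.6))) = 0.937
I = P*(1-P) = 0.937 * 0.063
I = 0.059

0.059


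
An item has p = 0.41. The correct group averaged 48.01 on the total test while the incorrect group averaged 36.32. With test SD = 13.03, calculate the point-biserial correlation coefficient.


q = 1 - p = 0.59
rpb = ((M1 - M0) / SD) * sqrt(p * q)
rpb = ((48.01 - 36.32) / 13.03) * sqrt(0.41 * 0.59)
rpb = 0.4413

0.4413


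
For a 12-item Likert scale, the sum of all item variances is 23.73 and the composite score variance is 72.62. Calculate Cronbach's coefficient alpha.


alpha = (k/(k-1)) * (1 - sum(si^2)/s_total^2)
= (12/11) * (1 - 23.73/72.62)
alpha = 0.7344

0.7344


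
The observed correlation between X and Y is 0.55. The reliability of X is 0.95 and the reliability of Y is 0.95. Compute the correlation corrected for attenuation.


r_corrected = rxy / sqrt(rxx * ryy)
= 0.55 / sqrt(0.95 * 0.95)
= 0.55 / sqrt(0.9025)
= 0.55 / 0.95
r_corrected = 0.5789

0.5789


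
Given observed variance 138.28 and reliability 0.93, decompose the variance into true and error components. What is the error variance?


var_true = rxx * var_obs = 0.93 * 138.28 = 128.6004
var_error = var_obs - var_true
var_error = 138.28 - 128.6004
var_error = 9.6796

9.6796


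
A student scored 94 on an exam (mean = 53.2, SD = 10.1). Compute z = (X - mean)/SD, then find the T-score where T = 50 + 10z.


z = (X - mean) / SD = (94 - 53.2) / 10.1
z = 40.8 / 10.1
z = 4.0396
T-score = T = 50 + 10z
Carry z at full precision (z = 40.8 / 10.1) into the conversion:
T-score = 50 + 10 * (40.8 / 10.1) = 50 + 408 / 10.1
T-score = 50 + 40.396
T-score = 90.396

90.396


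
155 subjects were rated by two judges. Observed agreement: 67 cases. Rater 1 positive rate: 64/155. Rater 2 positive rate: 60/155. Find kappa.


P_o = 67/155 = 0.432258
P_e = (64*60 + 91*95) / 24025 = 0.519667
kappa = (P_o - P_e) / (1 - P_e)
kappa = (0.432258 - 0.519667) / (1 - 0.519667)
kappa = -0.182

-0.182


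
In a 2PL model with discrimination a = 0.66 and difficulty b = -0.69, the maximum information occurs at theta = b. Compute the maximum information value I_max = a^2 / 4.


For 2PL, max info at theta = b = -0.69
I_max = a^2 / 4 = 0.66^2 / 4
= 0.4356 / 4
I_max = 0.1089

0.1089


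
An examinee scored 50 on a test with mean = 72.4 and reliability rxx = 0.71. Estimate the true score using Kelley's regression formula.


T_est = rxx * X + (1 - rxx) * mean
T_est = 0.71 * 50 + 0.29 * 72.4
T_est = 35.5 + 20.996
T_est = 56.496

56.496


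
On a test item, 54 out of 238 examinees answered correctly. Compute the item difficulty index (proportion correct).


Item difficulty p = number correct / total examinees
p = 54 / 238
p = 0.2269

0.2269


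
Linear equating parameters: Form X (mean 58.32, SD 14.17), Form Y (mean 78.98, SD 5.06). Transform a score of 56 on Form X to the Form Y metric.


slope = SD_Y / SD_X = 5.06 / 14.17 ~ 0.3571
intercept = mean_Y - slope * mean_X = 78.98 - (5.06 / 14.17) * 58.32 ~ 58.1544
Y = slope * X + intercept. To avoid rounding drift from the rounded slope/intercept, evaluate the equivalent form Y = mean_Y + SD_Y * (X - mean_X) / SD_X at full precision:
Y = 78.98 + 5.06 * (56 - 58.32) / 14.17
Y = 78.98 - 5.06 * 2.32 / 14.17
Y = 78.98 - 11.7392 / 14.17
Y = 78.98 - 0.8285
Y = 78.1515

78.1515


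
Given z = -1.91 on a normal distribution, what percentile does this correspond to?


CDF(z) = 0.5 * (1 + erf(z/sqrt(2)))
erf(-1.3506) = -0.9439
CDF = 0.0281
Percentile rank = 0.0281 * 100 = 2.81

2.81


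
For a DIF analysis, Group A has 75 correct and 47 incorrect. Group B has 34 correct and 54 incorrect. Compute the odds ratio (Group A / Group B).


Odds_A = 75/47 = 1.5957
Odds_B = 34/54 = 0.6296
OR = Odds_A / Odds_B = 1.5957 / 0.6296
Exactly, OR = (75 * 54) / (47 * 34) = 4050 / 1598
OR = 2.5344

2.5344


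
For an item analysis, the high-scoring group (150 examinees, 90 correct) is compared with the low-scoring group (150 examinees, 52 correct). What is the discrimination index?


p_upper = 90/150 = 0.6
p_lower = 52/150 = 0.3467
D = 0.6 - 0.3467 = 0.2533

0.2533


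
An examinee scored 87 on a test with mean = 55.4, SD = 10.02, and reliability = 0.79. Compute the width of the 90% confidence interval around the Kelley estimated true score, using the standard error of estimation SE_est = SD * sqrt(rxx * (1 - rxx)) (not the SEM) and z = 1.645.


True score estimate = 0.79*87 + 0.21*55.4 = 80.364
SE_est = SD * sqrt(rxx * (1 - rxx)) = 10.02 * sqrt(0.79 * 0.21) = 10.02 * sqrt(0.1659) = 4.081229
CI = T_est +/- z * SE_est, so width = 2 * z * SE_est = 2 * 1.645 * 4.081229
Width = 13.4272

13.4272


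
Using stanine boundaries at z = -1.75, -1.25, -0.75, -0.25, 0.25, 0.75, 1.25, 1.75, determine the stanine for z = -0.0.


Stanine boundaries: [-1.75, -1.25, -0.75, -0.25, 0.25, 0.75, 1.25, 1.75]
z = -0.0
Check each boundary:
  z >= -1.75 -> could be stanine 2
  z >= -1.25 -> could be stanine 3
  z >= -0.75 -> could be stanine 4
  z >= -0.25 -> could be stanine 5
  z < 0.25
  z < 0.75
  z < 1.25
  z < 1.75
Highest qualifying boundary gives stanine = 5

5


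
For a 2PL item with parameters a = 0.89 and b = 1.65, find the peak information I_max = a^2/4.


For 2PL, max info at theta = b = 1.65
I_max = a^2 / 4 = 0.89^2 / 4
= 0.7921 / 4
I_max = 0.198

0.198


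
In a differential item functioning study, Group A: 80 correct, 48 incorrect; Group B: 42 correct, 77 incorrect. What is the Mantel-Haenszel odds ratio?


Odds_A = 80/48 = 1.6667
Odds_B = 42/77 = 0.5455
OR = Odds_A / Odds_B = 1.6667 / 0.5455
Exactly, OR = (80 * 77) / (48 * 42) = 6160 / 2016
OR = 3.0556

3.0556


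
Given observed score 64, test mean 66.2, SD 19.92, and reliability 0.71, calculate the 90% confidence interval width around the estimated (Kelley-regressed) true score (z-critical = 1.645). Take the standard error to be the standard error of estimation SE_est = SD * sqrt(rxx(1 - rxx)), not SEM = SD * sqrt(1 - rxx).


True score estimate = 0.71*64 + 0.29*66.2 = 64.638
SE_est = SD * sqrt(rxx * (1 - rxx)) = 19.92 * sqrt(0.71 * 0.29) = 19.92 * sqrt(0.2059) = 9.03894
CI = T_est +/- z * SE_est, so width = 2 * z * SE_est = 2 * 1.645 * 9.03894
Width = 29.7381

29.7381


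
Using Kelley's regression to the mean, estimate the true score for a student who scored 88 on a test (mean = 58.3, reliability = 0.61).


T_est = rxx * X + (1 - rxx) * mean
T_est = 0.61 * 88 + 0.39 * 58.3
T_est = 53.68 + 22.737
T_est = 76.417

76.417


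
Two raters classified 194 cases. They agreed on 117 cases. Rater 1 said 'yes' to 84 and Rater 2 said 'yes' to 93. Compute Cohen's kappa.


P_o = 117/194 = 0.603093
P_e = (84*93 + 110*101) / 37636 = 0.502763
kappa = (P_o - P_e) / (1 - P_e)
kappa = (0.603093 - 0.502763) / (1 - 0.502763)
kappa = 0.2018

0.2018


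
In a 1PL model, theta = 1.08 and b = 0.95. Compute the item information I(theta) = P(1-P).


P = 1/(1+exp(-(1.08-0.95))) = 0.5325
I = P*(1-P) = 0.5325 * 0.4675
I = 0.2489

0.2489


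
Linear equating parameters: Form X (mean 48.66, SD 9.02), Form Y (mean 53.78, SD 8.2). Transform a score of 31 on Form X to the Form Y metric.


slope = SD_Y / SD_X = 8.2 / 9.02 ~ 0.9091
intercept = mean_Y - slope * mean_X = 53.78 - (8.2 / 9.02) * 48.66 ~ 9.5436
Y = slope * X + intercept. To avoid rounding drift from the rounded slope/intercept, evaluate the equivalent form Y = mean_Y + SD_Y * (X - mean_X) / SD_X at full precision:
Y = 53.78 + 8.2 * (31 - 48.66) / 9.02
Y = 53.78 - 8.2 * 17.66 / 9.02
Y = 53.78 - 144.812 / 9.02
Y = 53.78 - 16.0545
Y = 37.7255

37.7255


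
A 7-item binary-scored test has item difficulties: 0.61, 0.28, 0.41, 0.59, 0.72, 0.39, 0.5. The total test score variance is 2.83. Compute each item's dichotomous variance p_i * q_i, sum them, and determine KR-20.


For each item, compute p_i * q_i:
  Item 1: 0.61 * 0.39 = 0.2379
  Item 2: 0.28 * 0.72 = 0.2016
  Item 3: 0.41 * 0.59 = 0.2419
  Item 4: 0.59 * 0.41 = 0.2419
  Item 5: 0.72 * 0.28 = 0.2016
  Item 6: 0.39 * 0.61 = 0.2379
  Item 7: 0.5 * 0.5 = 0.25
Sum(p_i * q_i) = 0.2379 + 0.2016 + 0.2419 + 0.2419 + 0.2016 + 0.2379 + 0.25 = 1.6128
KR-20 = (k/(k-1)) * (1 - Sum(p_i*q_i) / Var_total)
= (7/6) * (1 - 1.6128/2.83)
= 1.1667 * 0.4301
KR-20 = 0.5018

0.5018


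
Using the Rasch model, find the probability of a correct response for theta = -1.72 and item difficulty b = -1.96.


theta - b = -1.72 - -1.96 = 0.24
exp(-(theta - b)) = exp(-0.24) = 0.7866
P = 1 / (1 + 0.7866)
P = 0.5597

0.5597


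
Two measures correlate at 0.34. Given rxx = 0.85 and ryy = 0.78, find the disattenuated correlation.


r_corrected = rxy / sqrt(rxx * ryy)
= 0.34 / sqrt(0.85 * 0.78)
= 0.34 / sqrt(0.663)
= 0.34 / 0.814248
r_corrected = 0.4176

0.4176


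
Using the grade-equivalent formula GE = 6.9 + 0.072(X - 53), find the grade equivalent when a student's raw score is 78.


raw - median = 78 - 53 = 25
slope * diff = 0.072 * 25 = 1.8
GE = 6.9 + 1.8
GE = 8.7

8.7


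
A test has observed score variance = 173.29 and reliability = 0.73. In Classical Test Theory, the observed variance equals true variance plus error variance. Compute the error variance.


var_true = rxx * var_obs = 0.73 * 173.29 = 126.5017
var_error = var_obs - var_true
var_error = 173.29 - 126.5017
var_error = 46.7883

46.7883


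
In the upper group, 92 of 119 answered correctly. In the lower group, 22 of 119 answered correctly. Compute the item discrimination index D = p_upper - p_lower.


p_upper = 92/119 = 0.7731
p_lower = 22/119 = 0.1849
D = 0.7731 - 0.1849 = 0.5882

0.5882


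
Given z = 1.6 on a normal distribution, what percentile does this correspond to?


CDF(z) = 0.5 * (1 + erf(z/sqrt(2)))
erf(1.1314) = 0.8904
CDF = 0.9452
Percentile rank = 0.9452 * 100 = 94.52

94.52


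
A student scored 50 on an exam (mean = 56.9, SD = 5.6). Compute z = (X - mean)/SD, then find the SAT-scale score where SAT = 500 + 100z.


z = (X - mean) / SD = (50 - 56.9) / 5.6
z = -6.9 / 5.6
z = -1.2321
SAT-scale = SAT = 500 + 100z
Carry z at full precision (z = -6.9 / 5.6) into the conversion:
SAT-scale = 500 + 100 * (-6.9 / 5.6) = 500 + -690 / 5.6
SAT-scale = 500 + -123.2143
SAT-scale = 376.7857

376.7857


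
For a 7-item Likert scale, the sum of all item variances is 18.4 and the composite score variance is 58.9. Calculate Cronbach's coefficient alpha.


alpha = (k/(k-1)) * (1 - sum(si^2)/s_total^2)
= (7/6) * (1 - 18.4/58.9)
alpha = 0.8022

0.8022


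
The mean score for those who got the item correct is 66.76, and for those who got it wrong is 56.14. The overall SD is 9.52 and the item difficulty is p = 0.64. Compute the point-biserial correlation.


q = 1 - p = 0.36
rpb = ((M1 - M0) / SD) * sqrt(p * q)
rpb = ((66.76 - 56.14) / 9.52) * sqrt(0.64 * 0.36)
rpb = 0.5355

0.5355


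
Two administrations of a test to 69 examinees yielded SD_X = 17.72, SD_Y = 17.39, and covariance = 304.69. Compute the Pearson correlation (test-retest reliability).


r = cov(X,Y) / (SD_X * SD_Y)
r = 304.69 / (17.72 * 17.39)
r = 304.69 / 308.1508
r = 0.9888

0.9888


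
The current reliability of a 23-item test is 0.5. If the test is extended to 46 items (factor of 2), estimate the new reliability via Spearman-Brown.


r_new = (n * rxx) / (1 + (n-1) * rxx)
r_new = (2 * 0.5) / (1 + 1 * 0.5)
r_new = 1.0 / 1.5
r_new = 0.6667

0.6667


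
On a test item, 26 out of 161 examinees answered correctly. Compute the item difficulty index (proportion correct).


Item difficulty p = number correct / total examinees
p = 26 / 161
p = 0.1615

0.1615


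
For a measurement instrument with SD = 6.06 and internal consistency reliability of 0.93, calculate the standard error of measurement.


SEM = SD * sqrt(1 - rxx)
SEM = 6.06 * sqrt(1 - 0.93)
SEM = 6.06 * sqrt(0.07) = 6.06 * 0.264575
SEM = 1.6033

1.6033


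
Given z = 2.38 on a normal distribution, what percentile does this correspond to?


CDF(z) = 0.5 * (1 + erf(z/sqrt(2)))
erf(1.6829) = 0.9827
CDF = 0.9913
Percentile rank = 0.9913 * 100 = 99.13

99.13


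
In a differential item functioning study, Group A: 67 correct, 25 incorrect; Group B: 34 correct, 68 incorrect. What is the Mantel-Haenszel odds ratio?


Odds_A = 67/25 = 2.68
Odds_B = 34/68 = 0.5
OR = Odds_A / Odds_B = 2.68 / 0.5
Exactly, OR = (67 * 68) / (25 * 34) = 4556 / 850
OR = 5.36

5.36


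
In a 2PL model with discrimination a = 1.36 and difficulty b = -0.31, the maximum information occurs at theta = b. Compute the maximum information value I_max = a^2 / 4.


For 2PL, max info at theta = b = -0.31
I_max = a^2 / 4 = 1.36^2 / 4
= 1.8496 / 4
I_max = 0.4624

0.4624


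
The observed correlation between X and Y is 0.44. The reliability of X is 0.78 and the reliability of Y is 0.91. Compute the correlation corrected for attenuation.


r_corrected = rxy / sqrt(rxx * ryy)
= 0.44 / sqrt(0.78 * 0.91)
= 0.44 / sqrt(0.7098)
= 0.44 / 0.842496
r_corrected = 0.5223

0.5223


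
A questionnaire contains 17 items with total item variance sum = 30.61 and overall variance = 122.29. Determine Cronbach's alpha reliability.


alpha = (k/(k-1)) * (1 - sum(si^2)/s_total^2)
= (17/16) * (1 - 30.61/122.29)
alpha = 0.7965

0.7965


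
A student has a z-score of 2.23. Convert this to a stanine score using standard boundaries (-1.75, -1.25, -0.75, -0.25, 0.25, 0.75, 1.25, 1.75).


Stanine boundaries: [-1.75, -1.25, -0.75, -0.25, 0.25, 0.75, 1.25, 1.75]
z = 2.23
Check each boundary:
  z >= -1.75 -> could be stanine 2
  z >= -1.25 -> could be stanine 3
  z >= -0.75 -> could be stanine 4
  z >= -0.25 -> could be stanine 5
  z >= 0.25 -> could be stanine 6
  z >= 0.75 -> could be stanine 7
  z >= 1.25 -> could be stanine 8
  z >= 1.75 -> could be stanine 9
Highest qualifying boundary gives stanine = 9

9


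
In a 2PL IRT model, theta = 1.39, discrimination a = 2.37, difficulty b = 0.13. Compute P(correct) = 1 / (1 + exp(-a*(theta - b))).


a*(theta - b) = 2.37 * (1.39 - 0.13) = 2.9862
exp(-2.9862) = 0.0505
P = 1 / (1 + 0.0505)
P = 0.9519

0.9519


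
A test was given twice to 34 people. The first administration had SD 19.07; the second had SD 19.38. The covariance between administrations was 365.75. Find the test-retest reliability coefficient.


r = cov(X,Y) / (SD_X * SD_Y)
r = 365.75 / (19.07 * 19.38)
r = 365.75 / 369.5766
r = 0.9896

0.9896


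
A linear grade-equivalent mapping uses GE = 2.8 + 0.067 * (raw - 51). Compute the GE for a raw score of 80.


raw - median = 80 - 51 = 29
slope * diff = 0.067 * 29 = 1.943
GE = 2.8 + 1.943
GE = 4.743

4.743


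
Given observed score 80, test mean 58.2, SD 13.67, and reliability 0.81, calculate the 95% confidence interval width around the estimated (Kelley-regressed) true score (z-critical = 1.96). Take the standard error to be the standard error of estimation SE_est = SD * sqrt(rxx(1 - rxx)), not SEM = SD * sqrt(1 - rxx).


True score estimate = 0.81*80 + 0.19*58.2 = 75.858
SE_est = SD * sqrt(rxx * (1 - rxx)) = 13.67 * sqrt(0.81 * 0.19) = 13.67 * sqrt(0.1539) = 5.362753
CI = T_est +/- z * SE_est, so width = 2 * z * SE_est = 2 * 1.96 * 5.362753
Width = 21.022

21.022


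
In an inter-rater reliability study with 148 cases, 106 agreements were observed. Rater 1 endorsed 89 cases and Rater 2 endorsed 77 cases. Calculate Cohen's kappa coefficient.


P_o = 106/148 = 0.716216
P_e = (89*77 + 59*71) / 21904 = 0.504109
kappa = (P_o - P_e) / (1 - P_e)
kappa = (0.716216 - 0.504109) / (1 - 0.504109)
kappa = 0.4277

0.4277


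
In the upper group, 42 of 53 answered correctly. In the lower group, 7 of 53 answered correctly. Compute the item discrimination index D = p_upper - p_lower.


p_upper = 42/53 = 0.7925
p_lower = 7/53 = 0.1321
D = 0.7925 - 0.1321 = 0.6604

0.6604


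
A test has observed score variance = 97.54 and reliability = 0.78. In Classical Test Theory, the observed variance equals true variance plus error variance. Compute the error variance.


var_true = rxx * var_obs = 0.78 * 97.54 = 76.0812
var_error = var_obs - var_true
var_error = 97.54 - 76.0812
var_error = 21.4588

21.4588


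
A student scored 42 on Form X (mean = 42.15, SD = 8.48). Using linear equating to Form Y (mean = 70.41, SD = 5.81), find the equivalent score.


slope = SD_Y / SD_X = 5.81 / 8.48 ~ 0.6851
intercept = mean_Y - slope * mean_X = 70.41 - (5.81 / 8.48) * 42.15 ~ 41.5313
Y = slope * X + intercept. To avoid rounding drift from the rounded slope/intercept, evaluate the equivalent form Y = mean_Y + SD_Y * (X - mean_X) / SD_X at full precision:
Y = 70.41 + 5.81 * (42 - 42.15) / 8.48
Y = 70.41 - 5.81 * 0.15 / 8.48
Y = 70.41 - 0.8715 / 8.48
Y = 70.41 - 0.1028
Y = 70.3072

70.3072


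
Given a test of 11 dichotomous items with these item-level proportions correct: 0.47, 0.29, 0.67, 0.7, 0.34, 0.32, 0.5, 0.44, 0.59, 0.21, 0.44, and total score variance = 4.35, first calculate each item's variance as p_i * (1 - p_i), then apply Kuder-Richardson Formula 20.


For each item, compute p_i * q_i:
  Item 1: 0.47 * 0.53 = 0.2491
  Item 2: 0.29 * 0.71 = 0.2059
  Item 3: 0.67 * 0.33 = 0.2211
  Item 4: 0.7 * 0.3 = 0.21
  Item 5: 0.34 * 0.66 = 0.2244
  Item 6: 0.32 * 0.68 = 0.2176
  Item 7: 0.5 * 0.5 = 0.25
  Item 8: 0.44 * 0.56 = 0.2464
  Item 9: 0.59 * 0.41 = 0.2419
  Item 10: 0.21 * 0.79 = 0.1659
  Item 11: 0.44 * 0.56 = 0.2464
Sum(p_i * q_i) = 0.2491 + 0.2059 + 0.2211 + 0.21 + 0.2244 + 0.2176 + 0.25 + 0.2464 + 0.2419 + 0.1659 + 0.2464 = 2.4787
KR-20 = (k/(k-1)) * (1 - Sum(p_i*q_i) / Var_total)
= (11/10) * (1 - 2.4787/4.35)
= 1.1 * 0.4302
KR-20 = 0.4732

0.4732


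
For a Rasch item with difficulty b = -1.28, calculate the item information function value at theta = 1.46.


P = 1/(1+exp(-(1.46--1.28))) = 0.9393
I = P*(1-P) = 0.9393 * 0.0607
I = 0.057

0.057


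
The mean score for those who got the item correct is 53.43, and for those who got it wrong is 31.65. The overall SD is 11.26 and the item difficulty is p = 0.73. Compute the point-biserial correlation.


q = 1 - p = 0.27
rpb = ((M1 - M0) / SD) * sqrt(p * q)
rpb = ((53.43 - 31.65) / 11.26) * sqrt(0.73 * 0.27)
rpb = 0.8587

0.8587


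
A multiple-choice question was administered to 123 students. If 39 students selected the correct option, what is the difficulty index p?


Item difficulty p = number correct / total examinees
p = 39 / 123
p = 0.3171

0.3171


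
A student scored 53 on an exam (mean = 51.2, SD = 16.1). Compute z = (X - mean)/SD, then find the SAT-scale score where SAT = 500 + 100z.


z = (X - mean) / SD = (53 - 51.2) / 16.1
z = 1.8 / 16.1
z = 0.1118
SAT-scale = SAT = 500 + 100z
Carry z at full precision (z = 1.8 / 16.1) into the conversion:
SAT-scale = 500 + 100 * (1.8 / 16.1) = 500 + 180 / 16.1
SAT-scale = 500 + 11.1801
SAT-scale = 511.1801

511.1801


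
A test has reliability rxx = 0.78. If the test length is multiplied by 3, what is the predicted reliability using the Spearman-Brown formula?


r_new = (n * rxx) / (1 + (n-1) * rxx)
r_new = (3 * 0.78) / (1 + 2 * 0.78)
r_new = 2.34 / 2.56
r_new = 0.9141

0.9141


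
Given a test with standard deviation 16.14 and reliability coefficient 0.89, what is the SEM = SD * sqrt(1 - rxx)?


SEM = SD * sqrt(1 - rxx)
SEM = 16.14 * sqrt(1 - 0.89)
SEM = 16.14 * sqrt(0.11) = 16.14 * 0.331662
SEM = 5.353

5.353


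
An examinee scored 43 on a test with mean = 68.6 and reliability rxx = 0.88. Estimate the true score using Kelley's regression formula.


T_est = rxx * X + (1 - rxx) * mean
T_est = 0.88 * 43 + 0.12 * 68.6
T_est = 37.84 + 8.232
T_est = 46.072

46.072


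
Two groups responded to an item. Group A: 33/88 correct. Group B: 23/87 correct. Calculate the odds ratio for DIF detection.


Odds_A = 33/55 = 0.6
Odds_B = 23/64 = 0.3594
OR = Odds_A / Odds_B = 0.6 / 0.3594
Exactly, OR = (33 * 64) / (55 * 23) = 2112 / 1265
OR = 1.6696

1.6696


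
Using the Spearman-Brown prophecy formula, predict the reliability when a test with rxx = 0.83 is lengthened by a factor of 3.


r_new = (n * rxx) / (1 + (n-1) * rxx)
r_new = (3 * 0.83) / (1 + 2 * 0.83)
r_new = 2.49 / 2.66
r_new = 0.9361

0.9361


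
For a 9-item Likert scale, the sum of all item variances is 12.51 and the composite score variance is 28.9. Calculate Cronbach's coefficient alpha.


alpha = (k/(k-1)) * (1 - sum(si^2)/s_total^2)
= (9/8) * (1 - 12.51/28.9)
alpha = 0.638

0.638


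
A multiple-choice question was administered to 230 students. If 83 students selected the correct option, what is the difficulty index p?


Item difficulty p = number correct / total examinees
p = 83 / 230
p = 0.3609

0.3609


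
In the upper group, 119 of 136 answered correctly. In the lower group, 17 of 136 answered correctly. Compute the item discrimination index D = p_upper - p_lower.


p_upper = 119/136 = 0.875
p_lower = 17/136 = 0.125
D = 0.875 - 0.125 = 0.75

0.75


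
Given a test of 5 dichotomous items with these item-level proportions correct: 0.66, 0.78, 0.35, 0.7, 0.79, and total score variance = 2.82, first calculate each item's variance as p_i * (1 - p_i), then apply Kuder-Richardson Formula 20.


For each item, compute p_i * q_i:
  Item 1: 0.66 * 0.34 = 0.2244
  Item 2: 0.78 * 0.22 = 0.1716
  Item 3: 0.35 * 0.65 = 0.2275
  Item 4: 0.7 * 0.3 = 0.21
  Item 5: 0.79 * 0.21 = 0.1659
Sum(p_i * q_i) = 0.2244 + 0.1716 + 0.2275 + 0.21 + 0.1659 = 0.9994
KR-20 = (k/(k-1)) * (1 - Sum(p_i*q_i) / Var_total)
= (5/4) * (1 - 0.9994/2.82)
= 1.25 * 0.6456
KR-20 = 0.807

0.807


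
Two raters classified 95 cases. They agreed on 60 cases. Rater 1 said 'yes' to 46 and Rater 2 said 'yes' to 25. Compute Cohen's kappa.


P_o = 60/95 = 0.631579
P_e = (46*25 + 49*70) / 9025 = 0.507479
kappa = (P_o - P_e) / (1 - P_e)
kappa = (0.631579 - 0.507479) / (1 - 0.507479)
kappa = 0.252

0.252


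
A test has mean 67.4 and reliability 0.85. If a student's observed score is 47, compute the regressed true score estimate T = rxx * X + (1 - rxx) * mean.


T_est = rxx * X + (1 - rxx) * mean
T_est = 0.85 * 47 + 0.15 * 67.4
T_est = 39.95 + 10.11
T_est = 50.06

50.06


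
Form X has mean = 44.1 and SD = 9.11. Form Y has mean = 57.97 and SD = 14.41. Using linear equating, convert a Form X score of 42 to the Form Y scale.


slope = SD_Y / SD_X = 14.41 / 9.11 ~ 1.5818
intercept = mean_Y - slope * mean_X = 57.97 - (14.41 / 9.11) * 44.1 ~ -11.7864
Y = slope * X + intercept. To avoid rounding drift from the rounded slope/intercept, evaluate the equivalent form Y = mean_Y + SD_Y * (X - mean_X) / SD_X at full precision:
Y = 57.97 + 14.41 * (42 - 44.1) / 9.11
Y = 57.97 - 14.41 * 2.1 / 9.11
Y = 57.97 - 30.261 / 9.11
Y = 57.97 - 3.3217
Y = 54.6483

54.6483


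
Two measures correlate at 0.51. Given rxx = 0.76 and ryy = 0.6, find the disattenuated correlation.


r_corrected = rxy / sqrt(rxx * ryy)
= 0.51 / sqrt(0.76 * 0.6)
= 0.51 / sqrt(0.456)
= 0.51 / 0.675278
r_corrected = 0.7552

0.7552


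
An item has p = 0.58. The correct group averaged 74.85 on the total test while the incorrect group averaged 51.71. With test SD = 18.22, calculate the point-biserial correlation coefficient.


q = 1 - p = 0.42
rpb = ((M1 - M0) / SD) * sqrt(p * q)
rpb = ((74.85 - 51.71) / 18.22) * sqrt(0.58 * 0.42)
rpb = 0.6268

0.6268


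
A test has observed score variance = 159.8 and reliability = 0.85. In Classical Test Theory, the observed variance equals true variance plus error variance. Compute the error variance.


var_true = rxx * var_obs = 0.85 * 159.8 = 135.83
var_error = var_obs - var_true
var_error = 159.8 - 135.83
var_error = 23.97

23.97


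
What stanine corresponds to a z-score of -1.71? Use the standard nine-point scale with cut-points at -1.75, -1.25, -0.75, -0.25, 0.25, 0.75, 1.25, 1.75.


Stanine boundaries: [-1.75, -1.25, -0.75, -0.25, 0.25, 0.75, 1.25, 1.75]
z = -1.71
Check each boundary:
  z >= -1.75 -> could be stanine 2
  z < -1.25
  z < -0.75
  z < -0.25
  z < 0.25
  z < 0.75
  z < 1.25
  z < 1.75
Highest qualifying boundary gives stanine = 2

2


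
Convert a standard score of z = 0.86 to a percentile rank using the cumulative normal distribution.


CDF(z) = 0.5 * (1 + erf(z/sqrt(2)))
erf(0.6081) = 0.6102
CDF = 0.8051
Percentile rank = 0.8051 * 100 = 80.51

80.51


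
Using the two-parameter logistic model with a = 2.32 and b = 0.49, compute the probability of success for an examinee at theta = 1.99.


a*(theta - b) = 2.32 * (1.99 - 0.49) = 3.48
exp(-3.48) = 0.0308
P = 1 / (1 + 0.0308)
P = 0.9701

0.9701


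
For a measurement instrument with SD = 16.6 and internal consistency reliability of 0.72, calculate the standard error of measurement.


SEM = SD * sqrt(1 - rxx)
SEM = 16.6 * sqrt(1 - 0.72)
SEM = 16.6 * sqrt(0.28) = 16.6 * 0.52915
SEM = 8.7839

8.7839


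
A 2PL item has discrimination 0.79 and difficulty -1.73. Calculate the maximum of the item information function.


For 2PL, max info at theta = b = -1.73
I_max = a^2 / 4 = 0.79^2 / 4
= 0.6241 / 4
I_max = 0.156

0.156


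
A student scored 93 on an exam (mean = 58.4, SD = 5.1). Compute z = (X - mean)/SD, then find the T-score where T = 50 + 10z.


z = (X - mean) / SD = (93 - 58.4) / 5.1
z = 34.6 / 5.1
z = 6.7843
T-score = T = 50 + 10z
Carry z at full precision (z = 34.6 / 5.1) into the conversion:
T-score = 50 + 10 * (34.6 / 5.1) = 50 + 346 / 5.1
T-score = 50 + 67.8431
T-score = 117.8431

117.8431


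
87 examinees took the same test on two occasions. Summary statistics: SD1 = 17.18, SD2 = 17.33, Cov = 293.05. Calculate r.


r = cov(X,Y) / (SD_X * SD_Y)
r = 293.05 / (17.18 * 17.33)
r = 293.05 / 297.7294
r = 0.9843

0.9843


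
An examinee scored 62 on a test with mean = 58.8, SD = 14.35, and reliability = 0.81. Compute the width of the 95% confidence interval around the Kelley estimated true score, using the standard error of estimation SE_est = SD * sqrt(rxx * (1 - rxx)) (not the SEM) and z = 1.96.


True score estimate = 0.81*62 + 0.19*58.8 = 61.392
SE_est = SD * sqrt(rxx * (1 - rxx)) = 14.35 * sqrt(0.81 * 0.19) = 14.35 * sqrt(0.1539) = 5.629518
CI = T_est +/- z * SE_est, so width = 2 * z * SE_est = 2 * 1.96 * 5.629518
Width = 22.0677

22.0677


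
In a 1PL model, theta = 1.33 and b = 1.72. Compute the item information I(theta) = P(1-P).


P = 1/(1+exp(-(1.33-1.72))) = 0.4037
I = P*(1-P) = 0.4037 * 0.5963
I = 0.2407

0.2407


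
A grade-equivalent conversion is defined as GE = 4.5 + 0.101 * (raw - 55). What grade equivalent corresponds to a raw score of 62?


raw - median = 62 - 55 = 7
slope * diff = 0.101 * 7 = 0.707
GE = 4.5 + 0.707
GE = 5.207

5.207


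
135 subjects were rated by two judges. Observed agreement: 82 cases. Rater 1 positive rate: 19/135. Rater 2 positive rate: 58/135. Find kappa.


P_o = 82/135 = 0.607407
P_e = (19*58 + 116*77) / 18225 = 0.550562
kappa = (P_o - P_e) / (1 - P_e)
kappa = (0.607407 - 0.550562) / (1 - 0.550562)
kappa = 0.1265

0.1265


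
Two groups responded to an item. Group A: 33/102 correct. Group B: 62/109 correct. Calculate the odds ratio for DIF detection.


Odds_A = 33/69 = 0.4783
Odds_B = 62/47 = 1.3191
OR = Odds_A / Odds_B = 0.4783 / 1.3191
Exactly, OR = (33 * 47) / (69 * 62) = 1551 / 4278
OR = 0.3626

0.3626


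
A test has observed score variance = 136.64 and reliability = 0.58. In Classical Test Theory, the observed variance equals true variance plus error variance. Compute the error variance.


var_true = rxx * var_obs = 0.58 * 136.64 = 79.2512
var_error = var_obs - var_true
var_error = 136.64 - 79.2512
var_error = 57.3888

57.3888


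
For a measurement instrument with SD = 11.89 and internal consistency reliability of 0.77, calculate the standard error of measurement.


SEM = SD * sqrt(1 - rxx)
SEM = 11.89 * sqrt(1 - 0.77)
SEM = 11.89 * sqrt(0.23) = 11.89 * 0.479583
SEM = 5.7022

5.7022


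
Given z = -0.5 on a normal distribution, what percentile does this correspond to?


CDF(z) = 0.5 * (1 + erf(z/sqrt(2)))
erf(-0.3536) = -0.3829
CDF = 0.3085
Percentile rank = 0.3085 * 100 = 30.85

30.85


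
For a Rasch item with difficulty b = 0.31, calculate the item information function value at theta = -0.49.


P = 1/(1+exp(-(-0.49-0.31))) = 0.31
I = P*(1-P) = 0.31 * 0.69
I = 0.2139

0.2139


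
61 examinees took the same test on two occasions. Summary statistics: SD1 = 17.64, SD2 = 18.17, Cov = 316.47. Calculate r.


r = cov(X,Y) / (SD_X * SD_Y)
r = 316.47 / (17.64 * 18.17)
r = 316.47 / 320.5188
r = 0.9874

0.9874


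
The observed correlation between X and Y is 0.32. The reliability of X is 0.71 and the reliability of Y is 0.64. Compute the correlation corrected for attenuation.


r_corrected = rxy / sqrt(rxx * ryy)
= 0.32 / sqrt(0.71 * 0.64)
= 0.32 / sqrt(0.4544)
= 0.32 / 0.674092
r_corrected = 0.4747

0.4747


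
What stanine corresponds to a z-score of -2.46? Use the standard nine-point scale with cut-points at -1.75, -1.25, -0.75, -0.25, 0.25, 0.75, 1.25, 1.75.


Stanine boundaries: [-1.75, -1.25, -0.75, -0.25, 0.25, 0.75, 1.25, 1.75]
z = -2.46
Check each boundary:
  z < -1.75
  z < -1.25
  z < -0.75
  z < -0.25
  z < 0.25
  z < 0.75
  z < 1.25
  z < 1.75
Highest qualifying boundary gives stanine = 1

1


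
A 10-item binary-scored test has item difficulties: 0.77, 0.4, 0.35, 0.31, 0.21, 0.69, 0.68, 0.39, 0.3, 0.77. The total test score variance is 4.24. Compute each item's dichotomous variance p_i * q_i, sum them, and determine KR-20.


For each item, compute p_i * q_i:
  Item 1: 0.77 * 0.23 = 0.1771
  Item 2: 0.4 * 0.6 = 0.24
  Item 3: 0.35 * 0.65 = 0.2275
  Item 4: 0.31 * 0.69 = 0.2139
  Item 5: 0.21 * 0.79 = 0.1659
  Item 6: 0.69 * 0.31 = 0.2139
  Item 7: 0.68 * 0.32 = 0.2176
  Item 8: 0.39 * 0.61 = 0.2379
  Item 9: 0.3 * 0.7 = 0.21
  Item 10: 0.77 * 0.23 = 0.1771
Sum(p_i * q_i) = 0.1771 + 0.24 + 0.2275 + 0.2139 + 0.1659 + 0.2139 + 0.2176 + 0.2379 + 0.21 + 0.1771 = 2.0809
KR-20 = (k/(k-1)) * (1 - Sum(p_i*q_i) / Var_total)
= (10/9) * (1 - 2.0809/4.24)
= 1.1111 * 0.5092
KR-20 = 0.5658

0.5658
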